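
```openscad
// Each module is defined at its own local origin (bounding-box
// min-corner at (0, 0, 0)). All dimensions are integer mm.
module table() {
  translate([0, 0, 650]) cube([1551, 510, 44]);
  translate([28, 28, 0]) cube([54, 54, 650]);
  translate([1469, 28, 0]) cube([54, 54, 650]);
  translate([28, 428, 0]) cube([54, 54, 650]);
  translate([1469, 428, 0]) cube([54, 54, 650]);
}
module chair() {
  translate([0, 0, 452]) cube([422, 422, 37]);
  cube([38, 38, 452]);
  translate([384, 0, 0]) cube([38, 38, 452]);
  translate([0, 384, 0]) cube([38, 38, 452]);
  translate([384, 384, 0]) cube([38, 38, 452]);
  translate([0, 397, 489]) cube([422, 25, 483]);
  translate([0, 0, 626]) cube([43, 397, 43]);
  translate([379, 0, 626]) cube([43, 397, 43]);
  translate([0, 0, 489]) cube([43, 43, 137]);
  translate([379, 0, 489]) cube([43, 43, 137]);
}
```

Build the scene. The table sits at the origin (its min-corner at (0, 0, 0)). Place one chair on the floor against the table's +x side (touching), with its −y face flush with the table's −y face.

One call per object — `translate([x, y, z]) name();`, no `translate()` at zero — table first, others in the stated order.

table();
translate([1551, 0, 0]) chair();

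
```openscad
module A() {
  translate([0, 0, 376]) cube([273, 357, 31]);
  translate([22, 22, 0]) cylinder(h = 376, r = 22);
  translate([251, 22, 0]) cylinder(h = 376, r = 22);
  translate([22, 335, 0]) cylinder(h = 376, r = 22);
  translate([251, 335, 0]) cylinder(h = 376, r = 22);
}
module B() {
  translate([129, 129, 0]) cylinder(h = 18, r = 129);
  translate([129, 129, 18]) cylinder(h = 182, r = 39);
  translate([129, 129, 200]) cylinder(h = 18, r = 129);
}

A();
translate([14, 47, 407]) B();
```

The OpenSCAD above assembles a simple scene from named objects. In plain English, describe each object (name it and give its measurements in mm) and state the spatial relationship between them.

A is a four-legged stool. The seat is 273×357 mm, 31 mm thick, top at z = 407 mm. It stands on four round legs, each 44 mm in diameter, from z = 0 to the seat underside, each leg's axis is inset half a diameter from the nearest pair of seat edges (so the leg's bounding box is flush with the corner).

B is a spool: two coaxial disc flanges of radius 129 mm and thickness 18 mm, joined by a core cylinder of radius 39 mm and height 182 mm. The lower flange rests on z = 0 and the three cylinders share a vertical axis.

The spool is on top of the stool.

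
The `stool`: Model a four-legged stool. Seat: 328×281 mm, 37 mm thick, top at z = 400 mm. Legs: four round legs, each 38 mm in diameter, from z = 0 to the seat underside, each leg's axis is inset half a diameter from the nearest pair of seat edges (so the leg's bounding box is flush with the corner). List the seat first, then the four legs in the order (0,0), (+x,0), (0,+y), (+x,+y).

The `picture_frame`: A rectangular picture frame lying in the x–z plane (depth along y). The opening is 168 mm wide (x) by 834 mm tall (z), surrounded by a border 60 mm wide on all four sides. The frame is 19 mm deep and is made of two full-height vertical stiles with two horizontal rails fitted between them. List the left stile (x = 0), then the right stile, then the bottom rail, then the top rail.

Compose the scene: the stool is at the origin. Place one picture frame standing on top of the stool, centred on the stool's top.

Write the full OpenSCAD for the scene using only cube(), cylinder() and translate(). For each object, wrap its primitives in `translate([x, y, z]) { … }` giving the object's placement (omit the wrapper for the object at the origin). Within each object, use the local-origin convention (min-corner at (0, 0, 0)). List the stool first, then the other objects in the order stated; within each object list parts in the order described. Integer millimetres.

translate([0, 0, 363]) cube([328, 281, 37]);
translate([19, 19, 0]) cylinder(h = 363, r = 19);
translate([309, 19, 0]) cylinder(h = 363, r = 19);
translate([19, 262, 0]) cylinder(h = 363, r = 19);
translate([309, 262, 0]) cylinder(h = 363, r = 19);
translate([20, 131, 400]) {
  cube([60, 19, 954]);
  translate([228, 0, 0]) cube([60, 19, 954]);
  translate([60, 0, 0]) cube([168, 19, 60]);
  translate([60, 0, 894]) cube([168, 19, 60]);
}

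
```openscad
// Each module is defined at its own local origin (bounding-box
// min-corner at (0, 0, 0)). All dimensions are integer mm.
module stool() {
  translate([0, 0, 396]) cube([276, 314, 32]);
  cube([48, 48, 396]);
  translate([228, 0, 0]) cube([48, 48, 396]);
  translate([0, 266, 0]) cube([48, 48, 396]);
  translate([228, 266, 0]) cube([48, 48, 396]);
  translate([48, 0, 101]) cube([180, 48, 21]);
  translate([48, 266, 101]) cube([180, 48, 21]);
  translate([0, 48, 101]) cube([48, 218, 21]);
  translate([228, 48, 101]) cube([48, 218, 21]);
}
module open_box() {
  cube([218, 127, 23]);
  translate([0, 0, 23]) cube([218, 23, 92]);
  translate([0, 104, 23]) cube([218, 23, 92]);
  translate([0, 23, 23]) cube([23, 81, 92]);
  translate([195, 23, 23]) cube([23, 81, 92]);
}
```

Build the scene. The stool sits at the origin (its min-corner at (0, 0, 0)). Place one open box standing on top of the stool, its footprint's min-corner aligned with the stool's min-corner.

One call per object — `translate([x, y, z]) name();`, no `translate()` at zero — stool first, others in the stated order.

stool();
translate([0, 0, 428]) open_box();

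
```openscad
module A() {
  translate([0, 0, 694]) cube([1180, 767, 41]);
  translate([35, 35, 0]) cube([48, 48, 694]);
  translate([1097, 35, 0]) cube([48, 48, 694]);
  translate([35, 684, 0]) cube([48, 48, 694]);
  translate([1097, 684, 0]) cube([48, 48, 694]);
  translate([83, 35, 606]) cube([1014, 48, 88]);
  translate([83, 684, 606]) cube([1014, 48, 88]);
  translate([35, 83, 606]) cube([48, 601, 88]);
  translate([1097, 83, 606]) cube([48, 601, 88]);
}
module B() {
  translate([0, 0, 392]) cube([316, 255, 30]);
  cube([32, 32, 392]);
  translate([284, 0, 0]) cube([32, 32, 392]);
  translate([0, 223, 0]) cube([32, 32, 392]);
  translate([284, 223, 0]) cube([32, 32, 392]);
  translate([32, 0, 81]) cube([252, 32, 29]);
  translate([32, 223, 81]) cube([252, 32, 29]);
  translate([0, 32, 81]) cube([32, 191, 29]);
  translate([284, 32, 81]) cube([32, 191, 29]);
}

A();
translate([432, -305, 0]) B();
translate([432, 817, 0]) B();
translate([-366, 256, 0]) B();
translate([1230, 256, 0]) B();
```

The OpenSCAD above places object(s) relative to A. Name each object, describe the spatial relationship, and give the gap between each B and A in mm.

A is a table. B is a stool. Four stools sit around the table at the −y, +y, −x, +x sides. The gap between each stool and the table is 50 mm.

Each stool's nearest face is 50 mm from the table's bounding box.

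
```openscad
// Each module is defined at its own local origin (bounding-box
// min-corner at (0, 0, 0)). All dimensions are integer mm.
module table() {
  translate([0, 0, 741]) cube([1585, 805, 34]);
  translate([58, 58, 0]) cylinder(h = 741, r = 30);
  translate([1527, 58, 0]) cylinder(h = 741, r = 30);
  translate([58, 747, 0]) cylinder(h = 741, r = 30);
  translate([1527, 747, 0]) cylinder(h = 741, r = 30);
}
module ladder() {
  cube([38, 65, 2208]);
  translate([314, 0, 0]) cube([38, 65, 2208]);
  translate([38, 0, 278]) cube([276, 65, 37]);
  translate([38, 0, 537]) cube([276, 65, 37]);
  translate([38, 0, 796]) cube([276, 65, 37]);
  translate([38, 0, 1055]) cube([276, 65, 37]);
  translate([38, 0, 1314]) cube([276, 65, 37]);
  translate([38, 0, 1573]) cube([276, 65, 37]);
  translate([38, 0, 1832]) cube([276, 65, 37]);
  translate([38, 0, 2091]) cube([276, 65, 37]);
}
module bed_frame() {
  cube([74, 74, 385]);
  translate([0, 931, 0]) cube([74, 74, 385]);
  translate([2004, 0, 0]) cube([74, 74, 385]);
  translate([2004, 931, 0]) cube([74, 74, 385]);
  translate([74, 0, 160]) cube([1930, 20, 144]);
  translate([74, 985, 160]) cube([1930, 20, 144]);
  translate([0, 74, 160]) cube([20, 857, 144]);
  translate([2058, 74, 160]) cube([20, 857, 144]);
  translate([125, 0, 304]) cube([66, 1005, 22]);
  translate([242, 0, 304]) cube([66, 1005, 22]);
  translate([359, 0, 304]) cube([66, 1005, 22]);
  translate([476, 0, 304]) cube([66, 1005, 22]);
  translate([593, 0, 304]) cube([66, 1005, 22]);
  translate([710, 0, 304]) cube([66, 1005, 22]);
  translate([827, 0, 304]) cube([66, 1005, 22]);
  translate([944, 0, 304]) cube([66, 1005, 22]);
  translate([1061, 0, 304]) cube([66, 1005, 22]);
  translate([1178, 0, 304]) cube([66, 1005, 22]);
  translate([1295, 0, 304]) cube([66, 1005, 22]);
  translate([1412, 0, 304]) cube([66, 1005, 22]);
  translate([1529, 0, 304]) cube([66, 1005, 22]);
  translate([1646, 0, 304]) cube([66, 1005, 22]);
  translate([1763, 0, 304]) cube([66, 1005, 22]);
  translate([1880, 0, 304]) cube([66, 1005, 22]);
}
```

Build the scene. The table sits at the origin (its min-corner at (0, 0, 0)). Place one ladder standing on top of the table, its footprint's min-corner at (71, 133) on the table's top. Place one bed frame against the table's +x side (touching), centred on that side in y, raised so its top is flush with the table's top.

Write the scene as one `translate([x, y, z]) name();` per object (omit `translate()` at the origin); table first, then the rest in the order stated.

table();
translate([71, 133, 775]) ladder();
translate([1585, -100, 390]) bed_frame();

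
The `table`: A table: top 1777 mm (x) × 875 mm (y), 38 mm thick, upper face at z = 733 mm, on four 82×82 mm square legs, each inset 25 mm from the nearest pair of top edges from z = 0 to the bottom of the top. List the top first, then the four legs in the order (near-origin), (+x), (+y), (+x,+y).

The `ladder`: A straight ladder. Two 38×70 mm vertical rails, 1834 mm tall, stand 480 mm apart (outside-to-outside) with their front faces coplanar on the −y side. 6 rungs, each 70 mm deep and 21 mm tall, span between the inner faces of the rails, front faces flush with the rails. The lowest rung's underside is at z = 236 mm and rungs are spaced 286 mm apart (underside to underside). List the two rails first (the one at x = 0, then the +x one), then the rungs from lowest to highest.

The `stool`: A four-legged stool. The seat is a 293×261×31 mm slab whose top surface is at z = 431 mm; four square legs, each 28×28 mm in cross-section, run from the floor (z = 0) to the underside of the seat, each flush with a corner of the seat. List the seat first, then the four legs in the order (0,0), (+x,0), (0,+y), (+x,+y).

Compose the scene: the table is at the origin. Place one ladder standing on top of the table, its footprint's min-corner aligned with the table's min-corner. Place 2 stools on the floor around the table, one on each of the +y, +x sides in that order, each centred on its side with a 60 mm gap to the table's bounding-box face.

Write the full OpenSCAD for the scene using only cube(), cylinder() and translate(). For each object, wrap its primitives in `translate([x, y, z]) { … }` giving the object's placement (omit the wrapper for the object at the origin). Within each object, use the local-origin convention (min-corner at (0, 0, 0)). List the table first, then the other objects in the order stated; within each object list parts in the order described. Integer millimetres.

translate([0, 0, 695]) cube([1777, 875, 38]);
translate([25, 25, 0]) cube([82, 82, 695]);
translate([1670, 25, 0]) cube([82, 82, 695]);
translate([25, 768, 0]) cube([82, 82, 695]);
translate([1670, 768, 0]) cube([82, 82, 695]);
translate([0, 0, 733]) {
  cube([38, 70, 1834]);
  translate([442, 0, 0]) cube([38, 70, 1834]);
  translate([38, 0, 236]) cube([404, 70, 21]);
  translate([38, 0, 522]) cube([404, 70, 21]);
  translate([38, 0, 808]) cube([404, 70, 21]);
  translate([38, 0, 1094]) cube([404, 70, 21]);
  translate([38, 0, 1380]) cube([404, 70, 21]);
  translate([38, 0, 1666]) cube([404, 70, 21]);
}
translate([742, 935, 0]) {
  translate([0, 0, 400]) cube([293, 261, 31]);
  cube([28, 28, 400]);
  translate([265, 0, 0]) cube([28, 28, 400]);
  translate([0, 233, 0]) cube([28, 28, 400]);
  translate([265, 233, 0]) cube([28, 28, 400]);
}
translate([1837, 307, 0]) {
  translate([0, 0, 400]) cube([293, 261, 31]);
  cube([28, 28, 400]);
  translate([265, 0, 0]) cube([28, 28, 400]);
  translate([0, 233, 0]) cube([28, 28, 400]);
  translate([265, 233, 0]) cube([28, 28, 400]);
}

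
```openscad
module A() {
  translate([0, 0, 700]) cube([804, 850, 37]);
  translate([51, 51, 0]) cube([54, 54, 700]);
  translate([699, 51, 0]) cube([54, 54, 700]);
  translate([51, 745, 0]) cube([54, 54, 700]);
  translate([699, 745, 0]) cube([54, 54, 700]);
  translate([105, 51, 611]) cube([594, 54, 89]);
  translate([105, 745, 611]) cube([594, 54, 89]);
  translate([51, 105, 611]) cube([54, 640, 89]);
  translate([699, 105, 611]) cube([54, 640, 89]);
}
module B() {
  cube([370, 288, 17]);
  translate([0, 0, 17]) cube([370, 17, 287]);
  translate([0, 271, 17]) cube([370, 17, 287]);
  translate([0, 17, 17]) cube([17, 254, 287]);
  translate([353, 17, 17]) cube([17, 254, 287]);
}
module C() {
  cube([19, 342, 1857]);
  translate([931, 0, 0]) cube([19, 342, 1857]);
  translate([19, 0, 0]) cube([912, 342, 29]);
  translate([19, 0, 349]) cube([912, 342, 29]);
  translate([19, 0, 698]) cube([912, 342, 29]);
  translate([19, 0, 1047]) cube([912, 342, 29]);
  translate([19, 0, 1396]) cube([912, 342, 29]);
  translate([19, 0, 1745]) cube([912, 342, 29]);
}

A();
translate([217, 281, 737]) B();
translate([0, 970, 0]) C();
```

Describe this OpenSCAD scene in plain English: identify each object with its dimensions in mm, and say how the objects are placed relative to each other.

A is a table with a 804×850 mm rectangular top, 37 mm thick, top surface at z = 737 mm, supported by four 54×54 mm square legs, each inset 51 mm from the nearest pair of top edges, running from the floor. Four apron rails, 54 mm thick and 89 mm tall, run between adjacent legs with their top edges flush with the underside of the top and their outer faces flush with the legs' outer faces.

B is an open-topped rectangular box: outside dimensions 370×288×304 mm, with a uniform wall and base thickness of 17 mm. The base is a full 370×288 slab on the floor; four walls sit on top of the base. The front and back walls (the −y and +y sides) span the full width; the two side walls fit between them.

C is a bookshelf 950 mm wide overall, 342 mm deep and 1857 mm tall. The two sides are 19 mm thick vertical panels. 6 horizontal shelves of 29 mm thickness span between the inner faces of the sides; the lowest shelf sits on the floor and shelves are stacked with a clear vertical gap of 320 mm between each pair.

The open box is on top of the table, centred. The bookshelf is on the floor beside the table on its +y side.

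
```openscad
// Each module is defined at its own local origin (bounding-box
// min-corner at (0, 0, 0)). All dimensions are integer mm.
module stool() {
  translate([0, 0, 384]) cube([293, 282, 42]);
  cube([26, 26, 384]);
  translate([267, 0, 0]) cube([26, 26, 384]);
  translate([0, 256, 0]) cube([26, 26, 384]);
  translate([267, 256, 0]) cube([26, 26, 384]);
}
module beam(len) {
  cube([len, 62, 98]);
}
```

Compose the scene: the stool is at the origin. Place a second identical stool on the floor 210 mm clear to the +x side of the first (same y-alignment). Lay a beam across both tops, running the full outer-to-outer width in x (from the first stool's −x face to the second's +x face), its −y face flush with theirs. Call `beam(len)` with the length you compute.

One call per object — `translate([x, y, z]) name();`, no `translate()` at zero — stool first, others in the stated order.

stool();
translate([503, 0, 0]) stool();
translate([0, 0, 426]) beam(796);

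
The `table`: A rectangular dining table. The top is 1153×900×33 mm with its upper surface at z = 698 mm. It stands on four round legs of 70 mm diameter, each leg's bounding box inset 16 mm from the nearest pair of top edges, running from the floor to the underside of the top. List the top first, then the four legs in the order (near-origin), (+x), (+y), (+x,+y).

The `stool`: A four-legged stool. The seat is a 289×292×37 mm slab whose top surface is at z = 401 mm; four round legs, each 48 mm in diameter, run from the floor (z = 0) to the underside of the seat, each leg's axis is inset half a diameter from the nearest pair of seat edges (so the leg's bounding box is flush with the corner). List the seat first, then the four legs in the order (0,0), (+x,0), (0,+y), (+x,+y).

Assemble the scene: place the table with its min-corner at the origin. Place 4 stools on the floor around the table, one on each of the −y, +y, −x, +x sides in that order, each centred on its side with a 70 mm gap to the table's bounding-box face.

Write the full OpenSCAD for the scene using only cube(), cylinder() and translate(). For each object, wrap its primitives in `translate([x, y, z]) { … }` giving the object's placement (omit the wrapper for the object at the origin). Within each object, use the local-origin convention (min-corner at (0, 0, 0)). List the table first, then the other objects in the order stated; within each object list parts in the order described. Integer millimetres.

translate([0, 0, 665]) cube([1153, 900, 33]);
translate([51, 51, 0]) cylinder(h = 665, r = 35);
translate([1102, 51, 0]) cylinder(h = 665, r = 35);
translate([51, 849, 0]) cylinder(h = 665, r = 35);
translate([1102, 849, 0]) cylinder(h = 665, r = 35);
translate([432, -362, 0]) {
  translate([0, 0, 364]) cube([289, 292, 37]);
  translate([24, 24, 0]) cylinder(h = 364, r = 24);
  translate([265, 24, 0]) cylinder(h = 364, r = 24);
  translate([24, 268, 0]) cylinder(h = 364, r = 24);
  translate([265, 268, 0]) cylinder(h = 364, r = 24);
}
translate([432, 970, 0]) {
  translate([0, 0, 364]) cube([289, 292, 37]);
  translate([24, 24, 0]) cylinder(h = 364, r = 24);
  translate([265, 24, 0]) cylinder(h = 364, r = 24);
  translate([24, 268, 0]) cylinder(h = 364, r = 24);
  translate([265, 268, 0]) cylinder(h = 364, r = 24);
}
translate([-359, 304, 0]) {
  translate([0, 0, 364]) cube([289, 292, 37]);
  translate([24, 24, 0]) cylinder(h = 364, r = 24);
  translate([265, 24, 0]) cylinder(h = 364, r = 24);
  translate([24, 268, 0]) cylinder(h = 364, r = 24);
  translate([265, 268, 0]) cylinder(h = 364, r = 24);
}
translate([1223, 304, 0]) {
  translate([0, 0, 364]) cube([289, 292, 37]);
  translate([24, 24, 0]) cylinder(h = 364, r = 24);
  translate([265, 24, 0]) cylinder(h = 364, r = 24);
  translate([24, 268, 0]) cylinder(h = 364, r = 24);
  translate([265, 268, 0]) cylinder(h = 364, r = 24);
}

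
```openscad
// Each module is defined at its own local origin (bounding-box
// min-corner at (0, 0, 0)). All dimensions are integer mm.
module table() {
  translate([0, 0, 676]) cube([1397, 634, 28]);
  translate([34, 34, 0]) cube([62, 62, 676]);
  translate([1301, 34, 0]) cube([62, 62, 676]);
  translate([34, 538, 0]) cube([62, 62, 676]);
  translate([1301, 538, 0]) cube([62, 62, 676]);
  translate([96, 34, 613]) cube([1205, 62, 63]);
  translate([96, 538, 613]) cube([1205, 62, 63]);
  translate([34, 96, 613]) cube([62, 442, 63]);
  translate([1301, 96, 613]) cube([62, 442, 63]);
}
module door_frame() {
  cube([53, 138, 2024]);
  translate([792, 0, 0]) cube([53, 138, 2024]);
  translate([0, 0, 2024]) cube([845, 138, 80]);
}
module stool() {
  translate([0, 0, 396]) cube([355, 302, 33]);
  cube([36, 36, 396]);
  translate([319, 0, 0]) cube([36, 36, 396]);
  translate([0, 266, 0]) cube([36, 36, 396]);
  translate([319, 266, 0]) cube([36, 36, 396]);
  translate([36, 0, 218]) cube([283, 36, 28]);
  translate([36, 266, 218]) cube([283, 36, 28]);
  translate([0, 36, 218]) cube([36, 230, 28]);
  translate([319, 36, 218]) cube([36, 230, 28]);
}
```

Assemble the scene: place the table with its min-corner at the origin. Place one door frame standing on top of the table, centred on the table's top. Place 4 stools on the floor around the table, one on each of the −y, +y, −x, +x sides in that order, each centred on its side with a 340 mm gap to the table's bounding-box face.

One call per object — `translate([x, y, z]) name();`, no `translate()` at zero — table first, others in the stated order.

table();
translate([276, 248, 704]) door_frame();
translate([521, -642, 0]) stool();
translate([521, 974, 0]) stool();
translate([-695, 166, 0]) stool();
translate([1737, 166, 0]) stool();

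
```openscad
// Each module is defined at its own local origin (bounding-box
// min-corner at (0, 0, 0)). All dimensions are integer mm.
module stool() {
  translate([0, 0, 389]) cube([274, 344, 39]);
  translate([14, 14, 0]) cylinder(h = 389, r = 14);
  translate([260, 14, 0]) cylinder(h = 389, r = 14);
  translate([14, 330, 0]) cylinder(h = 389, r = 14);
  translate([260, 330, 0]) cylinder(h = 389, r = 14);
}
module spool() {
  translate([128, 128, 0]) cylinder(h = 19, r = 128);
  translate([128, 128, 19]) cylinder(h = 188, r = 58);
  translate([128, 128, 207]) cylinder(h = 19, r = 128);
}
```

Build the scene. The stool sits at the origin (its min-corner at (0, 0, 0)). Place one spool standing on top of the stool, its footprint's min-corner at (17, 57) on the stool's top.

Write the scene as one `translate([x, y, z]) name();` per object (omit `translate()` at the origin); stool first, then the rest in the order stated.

stool();
translate([17, 57, 428]) spool();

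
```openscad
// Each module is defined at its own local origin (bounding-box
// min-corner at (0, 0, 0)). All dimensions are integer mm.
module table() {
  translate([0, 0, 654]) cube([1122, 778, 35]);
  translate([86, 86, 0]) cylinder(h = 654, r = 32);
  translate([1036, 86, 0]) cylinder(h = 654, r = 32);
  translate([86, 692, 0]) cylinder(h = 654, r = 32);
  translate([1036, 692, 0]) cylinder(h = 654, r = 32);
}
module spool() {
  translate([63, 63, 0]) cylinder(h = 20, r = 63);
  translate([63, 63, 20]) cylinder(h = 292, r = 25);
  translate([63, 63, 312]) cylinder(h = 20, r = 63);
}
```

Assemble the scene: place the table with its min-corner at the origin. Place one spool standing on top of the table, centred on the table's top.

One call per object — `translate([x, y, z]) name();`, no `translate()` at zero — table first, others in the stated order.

table();
translate([498, 326, 689]) spool();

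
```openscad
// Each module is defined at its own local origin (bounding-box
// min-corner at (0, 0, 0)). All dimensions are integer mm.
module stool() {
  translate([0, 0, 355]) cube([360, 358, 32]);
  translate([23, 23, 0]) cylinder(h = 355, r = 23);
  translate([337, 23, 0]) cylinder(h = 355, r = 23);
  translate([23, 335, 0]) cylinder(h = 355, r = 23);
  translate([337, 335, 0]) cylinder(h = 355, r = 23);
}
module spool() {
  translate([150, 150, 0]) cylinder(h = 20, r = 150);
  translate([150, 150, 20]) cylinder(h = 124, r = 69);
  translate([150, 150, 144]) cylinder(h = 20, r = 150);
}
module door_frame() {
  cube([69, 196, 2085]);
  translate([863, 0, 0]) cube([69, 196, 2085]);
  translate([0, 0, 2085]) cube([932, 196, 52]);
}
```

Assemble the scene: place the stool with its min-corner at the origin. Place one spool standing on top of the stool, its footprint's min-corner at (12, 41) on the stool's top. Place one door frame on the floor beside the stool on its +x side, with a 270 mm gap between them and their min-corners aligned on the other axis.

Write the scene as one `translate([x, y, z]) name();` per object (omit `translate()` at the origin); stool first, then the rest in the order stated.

stool();
translate([12, 41, 387]) spool();
translate([630, 0, 0]) door_frame();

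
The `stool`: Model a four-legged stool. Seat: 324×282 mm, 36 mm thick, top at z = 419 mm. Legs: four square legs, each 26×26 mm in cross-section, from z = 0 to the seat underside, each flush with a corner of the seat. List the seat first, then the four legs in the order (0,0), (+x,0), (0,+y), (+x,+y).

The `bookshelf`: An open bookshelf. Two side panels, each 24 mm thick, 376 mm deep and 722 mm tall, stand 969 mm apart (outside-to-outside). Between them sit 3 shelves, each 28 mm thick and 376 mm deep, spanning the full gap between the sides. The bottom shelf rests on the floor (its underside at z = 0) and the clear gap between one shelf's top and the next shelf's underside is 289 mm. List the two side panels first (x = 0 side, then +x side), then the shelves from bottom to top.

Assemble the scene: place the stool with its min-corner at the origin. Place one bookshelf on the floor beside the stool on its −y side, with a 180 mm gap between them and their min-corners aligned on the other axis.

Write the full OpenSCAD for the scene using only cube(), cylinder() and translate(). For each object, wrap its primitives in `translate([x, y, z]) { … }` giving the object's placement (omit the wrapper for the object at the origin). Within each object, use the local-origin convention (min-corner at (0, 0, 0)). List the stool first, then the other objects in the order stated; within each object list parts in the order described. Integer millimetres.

translate([0, 0, 383]) cube([324, 282, 36]);
cube([26, 26, 383]);
translate([298, 0, 0]) cube([26, 26, 383]);
translate([0, 256, 0]) cube([26, 26, 383]);
translate([298, 256, 0]) cube([26, 26, 383]);
translate([0, -556, 0]) {
  cube([24, 376, 722]);
  translate([945, 0, 0]) cube([24, 376, 722]);
  translate([24, 0, 0]) cube([921, 376, 28]);
  translate([24, 0, 317]) cube([921, 376, 28]);
  translate([24, 0, 634]) cube([921, 376, 28]);
}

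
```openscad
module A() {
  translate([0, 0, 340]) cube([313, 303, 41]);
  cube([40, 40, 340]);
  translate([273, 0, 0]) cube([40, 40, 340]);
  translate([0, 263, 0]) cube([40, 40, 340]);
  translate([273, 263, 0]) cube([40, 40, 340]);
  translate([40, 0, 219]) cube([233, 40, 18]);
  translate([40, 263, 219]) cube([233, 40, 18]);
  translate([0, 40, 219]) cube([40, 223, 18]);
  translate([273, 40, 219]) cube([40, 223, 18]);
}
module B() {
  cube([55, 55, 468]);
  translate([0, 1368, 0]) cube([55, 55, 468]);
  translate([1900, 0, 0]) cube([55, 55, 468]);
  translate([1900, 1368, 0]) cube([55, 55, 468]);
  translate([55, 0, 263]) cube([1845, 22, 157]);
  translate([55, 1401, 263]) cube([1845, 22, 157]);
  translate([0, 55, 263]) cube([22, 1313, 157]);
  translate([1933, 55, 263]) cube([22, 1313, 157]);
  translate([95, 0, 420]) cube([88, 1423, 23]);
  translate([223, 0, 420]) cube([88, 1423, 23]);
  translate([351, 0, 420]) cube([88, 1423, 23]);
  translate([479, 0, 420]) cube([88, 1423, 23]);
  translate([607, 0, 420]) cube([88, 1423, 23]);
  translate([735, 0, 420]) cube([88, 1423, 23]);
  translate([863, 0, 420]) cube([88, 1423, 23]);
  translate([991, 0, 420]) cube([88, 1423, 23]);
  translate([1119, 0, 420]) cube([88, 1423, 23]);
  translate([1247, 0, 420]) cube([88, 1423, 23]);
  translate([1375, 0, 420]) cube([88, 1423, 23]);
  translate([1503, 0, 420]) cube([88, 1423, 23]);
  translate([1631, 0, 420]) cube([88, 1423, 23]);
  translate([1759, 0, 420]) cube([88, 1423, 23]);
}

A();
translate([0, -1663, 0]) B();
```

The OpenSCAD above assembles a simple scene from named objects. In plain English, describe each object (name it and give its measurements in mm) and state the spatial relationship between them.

A is a four-legged stool. The seat is a 313×303×41 mm slab whose top surface is at z = 381 mm; four square legs, each 40×40 mm in cross-section, run from the floor (z = 0) to the underside of the seat, each flush with a corner of the seat. Four stretchers, 40 mm wide and 18 mm tall, connect adjacent legs with their undersides at z = 219 mm, each running between the inner faces of the legs it joins and aligned with the legs' outer faces on the other axis.

B is a bed frame 1955 mm long (x) by 1423 mm wide (y). Four 55×55 mm corner posts, 468 mm tall, at the corners of the footprint. Four rails of 22 mm thickness and 157 mm height run between adjacent posts with their undersides at z = 263 mm, their outer faces flush with the outside of the frame (the two x-running rails run between the posts' inner faces; the two y-running rails run between the posts' inner faces). 14 slats, each 88 mm wide (x) and 23 mm thick, lie across the top of the two x-running rails, running the full 1423 mm width of the frame in y; the slats are evenly spaced along x between the inner faces of the end posts with equal gaps (rounded down to the nearest mm) at the −x end and between each pair — any rounding remainder accumulates at the +x end.

The bed frame is on the floor beside the stool on its −y side.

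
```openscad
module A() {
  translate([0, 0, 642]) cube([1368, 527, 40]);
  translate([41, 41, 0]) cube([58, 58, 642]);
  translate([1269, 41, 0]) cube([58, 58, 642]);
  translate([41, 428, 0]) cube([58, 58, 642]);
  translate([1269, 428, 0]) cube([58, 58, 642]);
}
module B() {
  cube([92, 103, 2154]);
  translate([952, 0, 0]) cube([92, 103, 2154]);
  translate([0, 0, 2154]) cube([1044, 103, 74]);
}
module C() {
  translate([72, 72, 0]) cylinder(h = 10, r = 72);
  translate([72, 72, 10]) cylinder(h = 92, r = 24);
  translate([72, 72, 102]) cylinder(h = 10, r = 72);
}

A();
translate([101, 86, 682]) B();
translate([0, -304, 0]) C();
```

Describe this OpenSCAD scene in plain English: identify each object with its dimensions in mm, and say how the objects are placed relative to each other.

A is a rectangular dining table. The top is 1368×527×40 mm with its upper surface at z = 682 mm. It stands on four 58×58 mm square legs, each inset 41 mm from the nearest pair of top edges, running from the floor to the underside of the top.

B is a door frame. The clear opening is 860 mm wide and 2154 mm high. Two 92 mm wide jambs, 103 mm deep, stand either side of the opening from the floor to the top of the opening. A 74 mm thick head sits across the top of both jambs, spanning the full outside width of the frame.

C is a spool: two coaxial disc flanges of radius 72 mm and thickness 10 mm, joined by a core cylinder of radius 24 mm and height 92 mm. The lower flange rests on z = 0 and the three cylinders share a vertical axis.

The door frame is on top of the table. The spool is on the floor beside the table on its −y side.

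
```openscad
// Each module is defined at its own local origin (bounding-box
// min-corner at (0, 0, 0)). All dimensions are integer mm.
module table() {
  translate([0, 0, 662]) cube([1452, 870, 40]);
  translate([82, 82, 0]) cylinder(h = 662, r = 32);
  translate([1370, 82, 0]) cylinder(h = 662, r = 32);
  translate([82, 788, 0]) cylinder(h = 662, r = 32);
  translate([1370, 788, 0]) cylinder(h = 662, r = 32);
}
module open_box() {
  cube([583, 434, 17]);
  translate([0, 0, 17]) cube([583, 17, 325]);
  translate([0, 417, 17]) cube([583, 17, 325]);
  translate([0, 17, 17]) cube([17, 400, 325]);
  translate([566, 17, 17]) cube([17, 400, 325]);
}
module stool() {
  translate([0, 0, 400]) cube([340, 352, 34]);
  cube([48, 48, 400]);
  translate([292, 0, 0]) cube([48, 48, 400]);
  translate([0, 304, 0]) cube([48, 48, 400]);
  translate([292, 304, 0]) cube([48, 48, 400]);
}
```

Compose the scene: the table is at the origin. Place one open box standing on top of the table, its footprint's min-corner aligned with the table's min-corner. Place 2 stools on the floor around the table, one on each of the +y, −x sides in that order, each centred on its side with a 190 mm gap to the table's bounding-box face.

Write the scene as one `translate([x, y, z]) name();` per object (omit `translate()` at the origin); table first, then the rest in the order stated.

table();
translate([0, 0, 702]) open_box();
translate([556, 1060, 0]) stool();
translate([-530, 259, 0]) stool();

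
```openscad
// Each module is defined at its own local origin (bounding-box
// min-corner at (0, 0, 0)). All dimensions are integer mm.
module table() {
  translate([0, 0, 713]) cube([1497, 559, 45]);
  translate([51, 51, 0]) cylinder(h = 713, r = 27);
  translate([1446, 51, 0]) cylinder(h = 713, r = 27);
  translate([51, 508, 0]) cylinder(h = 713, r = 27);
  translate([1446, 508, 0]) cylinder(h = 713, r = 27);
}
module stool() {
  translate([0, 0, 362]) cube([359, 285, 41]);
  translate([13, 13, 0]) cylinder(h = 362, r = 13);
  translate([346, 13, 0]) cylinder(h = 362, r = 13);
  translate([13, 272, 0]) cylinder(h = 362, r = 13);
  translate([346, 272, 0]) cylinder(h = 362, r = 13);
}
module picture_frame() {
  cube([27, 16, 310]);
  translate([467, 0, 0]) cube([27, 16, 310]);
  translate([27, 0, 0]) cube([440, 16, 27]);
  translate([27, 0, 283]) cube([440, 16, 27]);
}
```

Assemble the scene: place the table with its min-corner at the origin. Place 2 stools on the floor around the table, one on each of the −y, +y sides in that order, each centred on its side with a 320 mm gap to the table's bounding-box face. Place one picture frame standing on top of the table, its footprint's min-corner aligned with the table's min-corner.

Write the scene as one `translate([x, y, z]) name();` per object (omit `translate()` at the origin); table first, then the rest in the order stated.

table();
translate([569, -605, 0]) stool();
translate([569, 879, 0]) stool();
translate([0, 0, 758]) picture_frame();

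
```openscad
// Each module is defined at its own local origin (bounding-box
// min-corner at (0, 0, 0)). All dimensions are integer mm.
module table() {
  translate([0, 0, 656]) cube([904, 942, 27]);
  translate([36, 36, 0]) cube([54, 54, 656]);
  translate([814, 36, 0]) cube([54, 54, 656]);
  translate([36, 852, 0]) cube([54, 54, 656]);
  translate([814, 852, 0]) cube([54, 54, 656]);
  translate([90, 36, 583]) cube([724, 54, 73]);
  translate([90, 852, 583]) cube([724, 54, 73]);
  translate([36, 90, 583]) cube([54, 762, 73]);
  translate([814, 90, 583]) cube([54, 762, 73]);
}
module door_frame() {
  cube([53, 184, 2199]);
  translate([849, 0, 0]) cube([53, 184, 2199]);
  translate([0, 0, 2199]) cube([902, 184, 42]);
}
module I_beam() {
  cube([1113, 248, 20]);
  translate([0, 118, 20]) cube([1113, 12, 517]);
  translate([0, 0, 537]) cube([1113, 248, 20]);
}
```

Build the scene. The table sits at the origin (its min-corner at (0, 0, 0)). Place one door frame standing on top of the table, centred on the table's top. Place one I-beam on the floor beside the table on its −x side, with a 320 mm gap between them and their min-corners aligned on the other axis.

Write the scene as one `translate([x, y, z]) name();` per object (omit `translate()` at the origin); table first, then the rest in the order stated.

table();
translate([1, 379, 683]) door_frame();
translate([-1433, 0, 0]) I_beam();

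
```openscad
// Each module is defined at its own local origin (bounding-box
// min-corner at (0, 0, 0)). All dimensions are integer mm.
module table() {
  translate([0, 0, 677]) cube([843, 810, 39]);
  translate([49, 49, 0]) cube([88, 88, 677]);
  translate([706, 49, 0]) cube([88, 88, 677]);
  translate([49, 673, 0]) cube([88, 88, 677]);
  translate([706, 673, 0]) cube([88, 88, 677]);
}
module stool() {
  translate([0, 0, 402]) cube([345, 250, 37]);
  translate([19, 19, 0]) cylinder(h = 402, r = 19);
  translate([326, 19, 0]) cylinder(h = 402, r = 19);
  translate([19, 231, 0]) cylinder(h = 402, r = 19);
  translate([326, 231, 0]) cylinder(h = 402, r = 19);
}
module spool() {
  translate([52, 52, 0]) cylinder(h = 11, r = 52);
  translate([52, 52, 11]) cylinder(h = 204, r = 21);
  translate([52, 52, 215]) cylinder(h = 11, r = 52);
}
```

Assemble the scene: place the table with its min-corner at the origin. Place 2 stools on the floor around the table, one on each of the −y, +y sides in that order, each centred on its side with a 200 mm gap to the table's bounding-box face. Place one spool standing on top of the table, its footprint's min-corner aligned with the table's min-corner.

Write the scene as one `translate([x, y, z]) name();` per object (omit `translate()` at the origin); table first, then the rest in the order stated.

table();
translate([249, -450, 0]) stool();
translate([249, 1010, 0]) stool();
translate([0, 0, 716]) spool();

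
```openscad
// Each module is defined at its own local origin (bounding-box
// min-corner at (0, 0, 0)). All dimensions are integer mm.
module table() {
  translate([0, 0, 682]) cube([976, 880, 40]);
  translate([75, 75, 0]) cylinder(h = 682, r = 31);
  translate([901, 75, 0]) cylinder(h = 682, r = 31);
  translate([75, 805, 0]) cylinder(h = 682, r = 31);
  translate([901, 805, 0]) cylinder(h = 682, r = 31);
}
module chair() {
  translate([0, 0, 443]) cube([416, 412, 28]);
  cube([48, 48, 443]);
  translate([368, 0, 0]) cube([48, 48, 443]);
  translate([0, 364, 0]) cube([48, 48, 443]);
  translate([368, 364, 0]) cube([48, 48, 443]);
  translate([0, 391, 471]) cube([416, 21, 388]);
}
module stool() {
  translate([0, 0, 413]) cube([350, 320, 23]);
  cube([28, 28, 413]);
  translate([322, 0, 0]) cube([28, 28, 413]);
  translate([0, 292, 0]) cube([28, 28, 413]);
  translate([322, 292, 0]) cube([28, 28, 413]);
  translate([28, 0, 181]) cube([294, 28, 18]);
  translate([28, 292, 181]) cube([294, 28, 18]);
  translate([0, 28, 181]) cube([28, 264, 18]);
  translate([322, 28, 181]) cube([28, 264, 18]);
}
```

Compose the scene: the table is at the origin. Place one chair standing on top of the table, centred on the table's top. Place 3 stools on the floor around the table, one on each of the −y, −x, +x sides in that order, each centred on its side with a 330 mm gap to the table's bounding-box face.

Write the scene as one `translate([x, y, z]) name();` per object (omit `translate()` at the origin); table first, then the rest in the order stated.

table();
translate([280, 234, 722]) chair();
translate([313, -650, 0]) stool();
translate([-680, 280, 0]) stool();
translate([1306, 280, 0]) stool();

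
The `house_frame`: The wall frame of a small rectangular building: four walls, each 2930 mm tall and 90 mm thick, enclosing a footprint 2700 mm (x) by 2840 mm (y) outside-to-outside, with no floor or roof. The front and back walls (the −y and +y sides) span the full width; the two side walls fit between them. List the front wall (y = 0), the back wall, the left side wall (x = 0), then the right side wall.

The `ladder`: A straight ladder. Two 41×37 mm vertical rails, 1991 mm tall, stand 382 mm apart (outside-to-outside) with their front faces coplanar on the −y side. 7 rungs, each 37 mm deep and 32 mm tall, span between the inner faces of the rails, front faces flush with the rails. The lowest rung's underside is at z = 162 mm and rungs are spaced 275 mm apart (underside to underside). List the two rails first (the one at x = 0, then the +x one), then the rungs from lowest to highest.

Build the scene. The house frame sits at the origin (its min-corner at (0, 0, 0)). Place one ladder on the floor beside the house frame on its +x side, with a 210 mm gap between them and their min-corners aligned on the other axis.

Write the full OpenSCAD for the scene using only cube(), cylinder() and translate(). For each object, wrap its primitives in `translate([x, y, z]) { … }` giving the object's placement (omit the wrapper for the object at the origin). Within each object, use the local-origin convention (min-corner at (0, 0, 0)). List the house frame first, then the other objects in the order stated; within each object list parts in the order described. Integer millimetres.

cube([2700, 90, 2930]);
translate([0, 2750, 0]) cube([2700, 90, 2930]);
translate([0, 90, 0]) cube([90, 2660, 2930]);
translate([2610, 90, 0]) cube([90, 2660, 2930]);
translate([2910, 0, 0]) {
  cube([41, 37, 1991]);
  translate([341, 0, 0]) cube([41, 37, 1991]);
  translate([41, 0, 162]) cube([300, 37, 32]);
  translate([41, 0, 437]) cube([300, 37, 32]);
  translate([41, 0, 712]) cube([300, 37, 32]);
  translate([41, 0, 987]) cube([300, 37, 32]);
  translate([41, 0, 1262]) cube([300, 37, 32]);
  translate([41, 0, 1537]) cube([300, 37, 32]);
  translate([41, 0, 1812]) cube([300, 37, 32]);
}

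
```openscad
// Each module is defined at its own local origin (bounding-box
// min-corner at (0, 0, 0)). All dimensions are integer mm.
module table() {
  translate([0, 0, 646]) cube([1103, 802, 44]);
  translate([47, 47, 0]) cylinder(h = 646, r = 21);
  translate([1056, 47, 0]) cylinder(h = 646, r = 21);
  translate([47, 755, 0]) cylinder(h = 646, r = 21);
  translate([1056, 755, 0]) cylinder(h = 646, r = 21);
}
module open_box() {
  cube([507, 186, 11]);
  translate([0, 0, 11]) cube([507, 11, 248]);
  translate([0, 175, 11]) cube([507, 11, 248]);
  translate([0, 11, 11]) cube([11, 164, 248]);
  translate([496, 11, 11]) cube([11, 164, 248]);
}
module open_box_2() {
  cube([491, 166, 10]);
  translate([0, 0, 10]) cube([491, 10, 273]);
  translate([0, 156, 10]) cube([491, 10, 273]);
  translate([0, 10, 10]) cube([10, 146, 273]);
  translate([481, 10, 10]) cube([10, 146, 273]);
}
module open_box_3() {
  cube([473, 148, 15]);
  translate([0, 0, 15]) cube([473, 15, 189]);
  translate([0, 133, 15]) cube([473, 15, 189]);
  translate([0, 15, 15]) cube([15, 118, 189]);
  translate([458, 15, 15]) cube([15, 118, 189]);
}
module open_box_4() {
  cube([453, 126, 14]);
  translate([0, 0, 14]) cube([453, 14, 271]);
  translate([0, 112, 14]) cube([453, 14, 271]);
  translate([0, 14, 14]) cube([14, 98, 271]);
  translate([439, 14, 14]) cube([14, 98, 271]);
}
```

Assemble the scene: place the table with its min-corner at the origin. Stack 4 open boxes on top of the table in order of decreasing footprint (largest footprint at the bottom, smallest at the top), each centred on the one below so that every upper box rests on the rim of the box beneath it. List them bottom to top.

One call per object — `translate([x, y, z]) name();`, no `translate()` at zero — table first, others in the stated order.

table();
translate([298, 308, 690]) open_box();
translate([306, 318, 949]) open_box_2();
translate([315, 327, 1232]) open_box_3();
translate([325, 338, 1436]) open_box_4();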